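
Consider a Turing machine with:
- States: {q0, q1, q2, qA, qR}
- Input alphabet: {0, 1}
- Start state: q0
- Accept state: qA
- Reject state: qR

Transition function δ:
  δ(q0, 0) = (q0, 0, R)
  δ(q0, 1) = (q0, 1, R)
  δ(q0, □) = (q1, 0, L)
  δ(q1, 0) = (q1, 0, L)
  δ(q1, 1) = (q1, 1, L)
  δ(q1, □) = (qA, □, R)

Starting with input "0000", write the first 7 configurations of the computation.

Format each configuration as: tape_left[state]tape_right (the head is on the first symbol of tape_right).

Transitions applied:
Step 1: δ(q0, 0) = (q0, 0, R)
Step 2: δ(q0, 0) = (q0, 0, R)
Step 3: δ(q0, 0) = (q0, 0, R)
Step 4: δ(q0, 0) = (q0, 0, R)
Step 5: δ(q0, □) = (q1, 0, L)
Step 6: δ(q1, 0) = (q1, 0, L)

The first 7 configurations are:
[q0]0000 ⊢ 0[q0]000 ⊢ 00[q0]00 ⊢ 000[q0]0 ⊢ 0000[q0]□ ⊢ 000[q1]00 ⊢ 00[q1]000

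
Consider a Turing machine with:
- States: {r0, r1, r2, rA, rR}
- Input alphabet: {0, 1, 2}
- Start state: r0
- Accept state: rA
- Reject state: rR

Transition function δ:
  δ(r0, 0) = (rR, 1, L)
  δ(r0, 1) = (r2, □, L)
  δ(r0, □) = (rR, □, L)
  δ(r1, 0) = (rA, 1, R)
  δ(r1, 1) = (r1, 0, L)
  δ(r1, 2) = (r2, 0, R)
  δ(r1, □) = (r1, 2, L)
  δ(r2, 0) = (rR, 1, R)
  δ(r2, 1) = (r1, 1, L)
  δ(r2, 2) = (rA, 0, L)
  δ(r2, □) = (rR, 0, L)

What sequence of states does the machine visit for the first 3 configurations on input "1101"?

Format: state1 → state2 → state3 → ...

Execution trace:
Initial: [r0]1101
Step 1: δ(r0, 1) = (r2, □, L) → [r2]□□101
Step 2: δ(r2, □) = (rR, 0, L) → [rR]□0□101

The machine reaches the reject state rR and halts.

State sequence: r0 → r2 → rR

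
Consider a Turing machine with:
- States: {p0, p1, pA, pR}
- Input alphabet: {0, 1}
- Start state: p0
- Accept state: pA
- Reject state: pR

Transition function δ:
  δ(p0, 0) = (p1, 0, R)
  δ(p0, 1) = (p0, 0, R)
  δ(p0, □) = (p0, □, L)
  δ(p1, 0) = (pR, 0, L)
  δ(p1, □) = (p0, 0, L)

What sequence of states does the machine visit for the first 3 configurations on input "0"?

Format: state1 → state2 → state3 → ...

Execution trace:
Initial: [p0]0
Step 1: δ(p0, 0) = (p1, 0, R) → 0[p1]□
Step 2: δ(p1, □) = (p0, 0, L) → [p0]00

State sequence: p0 → p1 → p0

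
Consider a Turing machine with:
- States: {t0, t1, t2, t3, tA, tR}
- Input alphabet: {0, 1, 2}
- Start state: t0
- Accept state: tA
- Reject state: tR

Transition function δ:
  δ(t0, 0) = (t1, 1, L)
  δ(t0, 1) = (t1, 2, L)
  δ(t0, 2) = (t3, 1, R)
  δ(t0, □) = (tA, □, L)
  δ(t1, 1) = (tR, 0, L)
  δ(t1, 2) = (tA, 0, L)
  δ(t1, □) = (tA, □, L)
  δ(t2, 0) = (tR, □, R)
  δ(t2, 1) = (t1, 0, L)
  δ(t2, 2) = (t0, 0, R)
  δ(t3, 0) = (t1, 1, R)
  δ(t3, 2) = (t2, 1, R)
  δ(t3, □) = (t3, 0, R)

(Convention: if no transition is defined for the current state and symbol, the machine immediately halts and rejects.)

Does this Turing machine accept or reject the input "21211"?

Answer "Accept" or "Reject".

Execution trace:
Initial: [t0]21211
Step 1: δ(t0, 2) = (t3, 1, R) → 1[t3]1211

No transition is defined for δ(t3, 1). By convention the machine halts and rejects.

Answer: Reject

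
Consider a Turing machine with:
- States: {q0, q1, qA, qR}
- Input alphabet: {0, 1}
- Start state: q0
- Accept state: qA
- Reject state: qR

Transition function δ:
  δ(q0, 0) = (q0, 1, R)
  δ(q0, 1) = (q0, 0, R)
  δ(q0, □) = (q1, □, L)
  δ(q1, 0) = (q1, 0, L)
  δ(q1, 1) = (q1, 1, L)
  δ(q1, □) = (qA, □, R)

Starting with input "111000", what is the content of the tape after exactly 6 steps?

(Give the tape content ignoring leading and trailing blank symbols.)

Execution trace:
Initial: [q0]111000
Step 1: δ(q0, 1) = (q0, 0, R) → 0[q0]11000
Step 2: δ(q0, 1) = (q0, 0, R) → 00[q0]1000
Step 3: δ(q0, 1) = (q0, 0, R) → 000[q0]000
Step 4: δ(q0, 0) = (q0, 1, R) → 0001[q0]00
Step 5: δ(q0, 0) = (q0, 1, R) → 00011[q0]0
Step 6: δ(q0, 0) = (q0, 1, R) → 000111[q0]□

After 6 steps, the tape (ignoring leading/trailing blanks) is: 000111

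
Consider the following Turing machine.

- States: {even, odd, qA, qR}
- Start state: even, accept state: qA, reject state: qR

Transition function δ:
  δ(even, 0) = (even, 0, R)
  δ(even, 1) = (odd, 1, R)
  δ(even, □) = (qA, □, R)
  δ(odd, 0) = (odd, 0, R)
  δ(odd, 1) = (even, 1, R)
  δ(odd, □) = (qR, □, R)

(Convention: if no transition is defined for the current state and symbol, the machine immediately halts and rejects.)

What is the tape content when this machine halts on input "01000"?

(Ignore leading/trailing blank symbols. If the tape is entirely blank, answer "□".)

Execution trace:
Initial: [even]01000
Step 1: δ(even, 0) = (even, 0, R) → 0[even]1000
Step 2: δ(even, 1) = (odd, 1, R) → 01[odd]000
Step 3: δ(odd, 0) = (odd, 0, R) → 010[odd]00
Step 4: δ(odd, 0) = (odd, 0, R) → 0100[odd]0
Step 5: δ(odd, 0) = (odd, 0, R) → 01000[odd]□
Step 6: δ(odd, □) = (qR, □, R) → 01000□[qR]□

The machine reaches the reject state qR and halts.

Final tape (ignoring leading/trailing blanks): 01000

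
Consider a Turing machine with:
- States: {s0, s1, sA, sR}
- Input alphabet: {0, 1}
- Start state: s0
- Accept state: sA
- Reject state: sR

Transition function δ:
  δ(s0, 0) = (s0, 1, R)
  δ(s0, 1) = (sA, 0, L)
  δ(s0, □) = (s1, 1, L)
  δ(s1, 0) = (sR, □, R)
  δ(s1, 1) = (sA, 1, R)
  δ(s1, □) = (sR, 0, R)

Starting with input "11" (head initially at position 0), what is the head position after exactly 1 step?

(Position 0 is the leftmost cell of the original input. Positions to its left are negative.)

Execution trace (head position shown):
Step 0: [s0]11  (head at position 0)
Step 1: move left → [sA]□01  (head at position -1)

After 1 step, the head is at position -1.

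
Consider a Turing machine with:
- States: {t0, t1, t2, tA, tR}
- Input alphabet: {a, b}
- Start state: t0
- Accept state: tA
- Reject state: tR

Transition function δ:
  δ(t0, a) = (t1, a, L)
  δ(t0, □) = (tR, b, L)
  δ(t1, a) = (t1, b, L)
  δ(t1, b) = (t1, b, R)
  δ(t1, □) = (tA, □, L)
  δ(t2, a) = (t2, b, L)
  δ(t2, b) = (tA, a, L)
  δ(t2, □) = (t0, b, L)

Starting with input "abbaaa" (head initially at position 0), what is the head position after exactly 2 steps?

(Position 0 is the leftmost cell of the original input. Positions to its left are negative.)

Execution trace (head position shown):
Step 0: [t0]abbaaa  (head at position 0)
Step 1: move left → [t1]□abbaaa  (head at position -1)
Step 2: move left → [tA]□□abbaaa  (head at position -2)

After 2 steps, the head is at position -2.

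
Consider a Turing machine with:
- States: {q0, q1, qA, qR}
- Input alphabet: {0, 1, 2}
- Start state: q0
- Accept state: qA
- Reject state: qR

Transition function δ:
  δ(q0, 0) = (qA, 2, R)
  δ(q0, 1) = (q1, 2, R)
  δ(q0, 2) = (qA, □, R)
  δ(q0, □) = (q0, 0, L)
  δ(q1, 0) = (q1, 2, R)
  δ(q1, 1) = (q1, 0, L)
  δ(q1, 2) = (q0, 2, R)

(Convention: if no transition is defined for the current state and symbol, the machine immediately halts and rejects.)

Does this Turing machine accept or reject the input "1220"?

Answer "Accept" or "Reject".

Execution trace:
Initial: [q0]1220
Step 1: δ(q0, 1) = (q1, 2, R) → 2[q1]220
Step 2: δ(q1, 2) = (q0, 2, R) → 22[q0]20
Step 3: δ(q0, 2) = (qA, □, R) → 22□[qA]0

The machine reaches the accept state qA and halts.

Answer: Accept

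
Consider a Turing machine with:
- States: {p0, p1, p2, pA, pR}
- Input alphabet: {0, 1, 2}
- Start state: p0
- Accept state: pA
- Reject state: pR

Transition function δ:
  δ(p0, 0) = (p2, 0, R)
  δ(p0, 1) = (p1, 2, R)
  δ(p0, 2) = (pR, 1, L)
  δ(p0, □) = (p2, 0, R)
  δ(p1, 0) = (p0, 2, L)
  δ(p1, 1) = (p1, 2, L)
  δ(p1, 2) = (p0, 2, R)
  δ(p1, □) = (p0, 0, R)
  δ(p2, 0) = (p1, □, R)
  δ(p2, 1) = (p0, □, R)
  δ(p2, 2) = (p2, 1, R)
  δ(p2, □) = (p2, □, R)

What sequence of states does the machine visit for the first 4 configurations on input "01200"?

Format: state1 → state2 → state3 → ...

Execution trace:
Initial: [p0]01200
Step 1: δ(p0, 0) = (p2, 0, R) → 0[p2]1200
Step 2: δ(p2, 1) = (p0, □, R) → 0□[p0]200
Step 3: δ(p0, 2) = (pR, 1, L) → 0[pR]□100

The machine reaches the reject state pR and halts.

State sequence: p0 → p2 → p0 → pR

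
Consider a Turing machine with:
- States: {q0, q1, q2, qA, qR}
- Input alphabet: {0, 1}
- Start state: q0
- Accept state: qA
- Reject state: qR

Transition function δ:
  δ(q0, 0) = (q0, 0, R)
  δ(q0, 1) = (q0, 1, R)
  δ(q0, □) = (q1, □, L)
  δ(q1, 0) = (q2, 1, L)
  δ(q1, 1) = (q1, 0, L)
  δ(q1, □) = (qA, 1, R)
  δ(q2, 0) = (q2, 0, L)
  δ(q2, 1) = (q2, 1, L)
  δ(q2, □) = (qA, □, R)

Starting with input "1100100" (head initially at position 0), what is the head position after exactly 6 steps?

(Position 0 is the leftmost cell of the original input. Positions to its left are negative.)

Execution trace (head position shown):
Step 0: [q0]1100100  (head at position 0)
Step 1: move right → 1[q0]100100  (head at position 1)
Step 2: move right → 11[q0]00100  (head at position 2)
Step 3: move right → 110[q0]0100  (head at position 3)
Step 4: move right → 1100[q0]100  (head at position 4)
Step 5: move right → 11001[q0]00  (head at position 5)
Step 6: move right → 110010[q0]0  (head at position 6)

After 6 steps, the head is at position 6.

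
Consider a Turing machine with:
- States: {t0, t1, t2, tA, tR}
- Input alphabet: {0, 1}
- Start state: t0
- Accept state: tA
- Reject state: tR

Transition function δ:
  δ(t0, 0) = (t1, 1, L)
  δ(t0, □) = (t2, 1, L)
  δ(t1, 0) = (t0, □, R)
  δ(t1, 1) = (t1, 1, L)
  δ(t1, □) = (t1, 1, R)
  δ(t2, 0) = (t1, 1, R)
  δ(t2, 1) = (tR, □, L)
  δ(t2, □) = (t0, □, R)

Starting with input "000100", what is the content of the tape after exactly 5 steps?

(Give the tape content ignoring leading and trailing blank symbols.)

Execution trace:
Initial: [t0]000100
Step 1: δ(t0, 0) = (t1, 1, L) → [t1]□100100
Step 2: δ(t1, □) = (t1, 1, R) → 1[t1]100100
Step 3: δ(t1, 1) = (t1, 1, L) → [t1]1100100
Step 4: δ(t1, 1) = (t1, 1, L) → [t1]□1100100
Step 5: δ(t1, □) = (t1, 1, R) → 1[t1]1100100

After 5 steps, the tape (ignoring leading/trailing blanks) is: 11100100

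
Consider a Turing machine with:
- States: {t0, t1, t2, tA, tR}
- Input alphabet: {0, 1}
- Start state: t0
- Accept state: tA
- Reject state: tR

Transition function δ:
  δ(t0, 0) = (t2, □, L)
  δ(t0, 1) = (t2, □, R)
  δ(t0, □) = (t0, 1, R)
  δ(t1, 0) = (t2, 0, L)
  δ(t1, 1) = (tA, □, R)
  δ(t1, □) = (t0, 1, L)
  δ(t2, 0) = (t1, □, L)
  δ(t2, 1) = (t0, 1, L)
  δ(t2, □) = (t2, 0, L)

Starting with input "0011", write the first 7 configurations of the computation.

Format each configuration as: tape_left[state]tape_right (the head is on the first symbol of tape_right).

Transitions applied:
Step 1: δ(t0, 0) = (t2, □, L)
Step 2: δ(t2, □) = (t2, 0, L)
Step 3: δ(t2, □) = (t2, 0, L)
Step 4: δ(t2, □) = (t2, 0, L)
Step 5: δ(t2, □) = (t2, 0, L)
Step 6: δ(t2, □) = (t2, 0, L)

The first 7 configurations are:
[t0]0011 ⊢ [t2]□□011 ⊢ [t2]□0□011 ⊢ [t2]□00□011 ⊢ [t2]□000□011 ⊢ [t2]□0000□011 ⊢ [t2]□00000□011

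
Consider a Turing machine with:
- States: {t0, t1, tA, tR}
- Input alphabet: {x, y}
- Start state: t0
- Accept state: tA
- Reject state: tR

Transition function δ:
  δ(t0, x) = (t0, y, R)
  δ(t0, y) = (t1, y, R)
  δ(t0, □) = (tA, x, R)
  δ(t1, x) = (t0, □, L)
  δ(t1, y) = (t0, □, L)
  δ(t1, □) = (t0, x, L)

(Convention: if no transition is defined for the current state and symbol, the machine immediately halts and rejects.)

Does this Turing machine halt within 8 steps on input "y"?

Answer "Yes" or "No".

Execution trace:
Initial: [t0]y
Step 1: δ(t0, y) = (t1, y, R) → y[t1]□
Step 2: δ(t1, □) = (t0, x, L) → [t0]yx
Step 3: δ(t0, y) = (t1, y, R) → y[t1]x
Step 4: δ(t1, x) = (t0, □, L) → [t0]y□
Step 5: δ(t0, y) = (t1, y, R) → y[t1]□
Step 6: δ(t1, □) = (t0, x, L) → [t0]yx
Step 7: δ(t0, y) = (t1, y, R) → y[t1]x
Step 8: δ(t1, x) = (t0, □, L) → [t0]y□

The machine has not reached a halting state after 8 steps.
The machine did not halt within the 8-step bound.

Answer: No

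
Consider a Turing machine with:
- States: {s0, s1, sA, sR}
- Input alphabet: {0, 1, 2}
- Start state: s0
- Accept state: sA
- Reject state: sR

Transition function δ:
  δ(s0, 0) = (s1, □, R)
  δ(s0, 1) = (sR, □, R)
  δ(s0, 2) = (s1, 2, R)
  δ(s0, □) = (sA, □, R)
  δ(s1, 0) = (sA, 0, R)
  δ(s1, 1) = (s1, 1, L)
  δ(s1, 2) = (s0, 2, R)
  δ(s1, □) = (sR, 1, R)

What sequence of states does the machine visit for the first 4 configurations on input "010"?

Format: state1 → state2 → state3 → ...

Execution trace:
Initial: [s0]010
Step 1: δ(s0, 0) = (s1, □, R) → □[s1]10
Step 2: δ(s1, 1) = (s1, 1, L) → [s1]□10
Step 3: δ(s1, □) = (sR, 1, R) → 1[sR]10

The machine reaches the reject state sR and halts.

State sequence: s0 → s1 → s1 → sR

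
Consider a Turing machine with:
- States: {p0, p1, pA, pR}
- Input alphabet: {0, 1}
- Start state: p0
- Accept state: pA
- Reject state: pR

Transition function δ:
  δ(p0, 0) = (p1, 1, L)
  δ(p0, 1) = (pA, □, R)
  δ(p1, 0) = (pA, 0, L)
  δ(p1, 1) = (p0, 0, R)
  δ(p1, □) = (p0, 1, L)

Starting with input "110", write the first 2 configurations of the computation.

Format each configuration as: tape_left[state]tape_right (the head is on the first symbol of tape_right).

Transitions applied:
Step 1: δ(p0, 1) = (pA, □, R)

The first 2 configurations are:
[p0]110 ⊢ □[pA]10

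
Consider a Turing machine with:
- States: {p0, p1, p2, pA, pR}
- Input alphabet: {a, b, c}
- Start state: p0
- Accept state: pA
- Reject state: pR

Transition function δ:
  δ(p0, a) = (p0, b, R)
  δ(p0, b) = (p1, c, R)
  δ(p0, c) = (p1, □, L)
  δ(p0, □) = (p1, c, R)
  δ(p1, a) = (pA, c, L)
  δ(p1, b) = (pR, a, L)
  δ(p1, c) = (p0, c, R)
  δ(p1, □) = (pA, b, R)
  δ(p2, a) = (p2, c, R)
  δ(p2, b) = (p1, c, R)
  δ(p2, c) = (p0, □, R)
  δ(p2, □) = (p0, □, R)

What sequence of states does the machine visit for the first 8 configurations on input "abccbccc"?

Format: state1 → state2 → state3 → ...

Execution trace:
Initial: [p0]abccbccc
Step 1: δ(p0, a) = (p0, b, R) → b[p0]bccbccc
Step 2: δ(p0, b) = (p1, c, R) → bc[p1]ccbccc
Step 3: δ(p1, c) = (p0, c, R) → bcc[p0]cbccc
Step 4: δ(p0, c) = (p1, □, L) → bc[p1]c□bccc
Step 5: δ(p1, c) = (p0, c, R) → bcc[p0]□bccc
Step 6: δ(p0, □) = (p1, c, R) → bccc[p1]bccc
Step 7: δ(p1, b) = (pR, a, L) → bcc[pR]caccc

The machine reaches the reject state pR and halts.

State sequence: p0 → p0 → p1 → p0 → p1 → p0 → p1 → pR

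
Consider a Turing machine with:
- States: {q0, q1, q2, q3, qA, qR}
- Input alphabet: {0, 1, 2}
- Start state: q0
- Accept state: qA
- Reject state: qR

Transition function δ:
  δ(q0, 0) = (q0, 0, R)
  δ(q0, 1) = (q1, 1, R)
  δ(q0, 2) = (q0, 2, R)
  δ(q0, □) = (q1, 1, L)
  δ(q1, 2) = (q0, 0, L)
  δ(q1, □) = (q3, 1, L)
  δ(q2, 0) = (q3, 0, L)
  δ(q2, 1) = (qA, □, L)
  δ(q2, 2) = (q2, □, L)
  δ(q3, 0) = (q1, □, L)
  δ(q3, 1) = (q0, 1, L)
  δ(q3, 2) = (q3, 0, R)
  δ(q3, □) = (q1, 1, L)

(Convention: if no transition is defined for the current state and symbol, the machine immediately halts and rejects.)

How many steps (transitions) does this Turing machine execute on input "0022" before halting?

Execution trace:
Initial: [q0]0022
Step 1: δ(q0, 0) = (q0, 0, R) → 0[q0]022
Step 2: δ(q0, 0) = (q0, 0, R) → 00[q0]22
Step 3: δ(q0, 2) = (q0, 2, R) → 002[q0]2
Step 4: δ(q0, 2) = (q0, 2, R) → 0022[q0]□
Step 5: δ(q0, □) = (q1, 1, L) → 002[q1]21
Step 6: δ(q1, 2) = (q0, 0, L) → 00[q0]201
Step 7: δ(q0, 2) = (q0, 2, R) → 002[q0]01
Step 8: δ(q0, 0) = (q0, 0, R) → 0020[q0]1
Step 9: δ(q0, 1) = (q1, 1, R) → 00201[q1]□
Step 10: δ(q1, □) = (q3, 1, L) → 0020[q3]11
Step 11: δ(q3, 1) = (q0, 1, L) → 002[q0]011
Step 12: δ(q0, 0) = (q0, 0, R) → 0020[q0]11
Step 13: δ(q0, 1) = (q1, 1, R) → 00201[q1]1

No transition is defined for δ(q1, 1). By convention the machine halts and rejects.

The machine executed 13 steps before halting.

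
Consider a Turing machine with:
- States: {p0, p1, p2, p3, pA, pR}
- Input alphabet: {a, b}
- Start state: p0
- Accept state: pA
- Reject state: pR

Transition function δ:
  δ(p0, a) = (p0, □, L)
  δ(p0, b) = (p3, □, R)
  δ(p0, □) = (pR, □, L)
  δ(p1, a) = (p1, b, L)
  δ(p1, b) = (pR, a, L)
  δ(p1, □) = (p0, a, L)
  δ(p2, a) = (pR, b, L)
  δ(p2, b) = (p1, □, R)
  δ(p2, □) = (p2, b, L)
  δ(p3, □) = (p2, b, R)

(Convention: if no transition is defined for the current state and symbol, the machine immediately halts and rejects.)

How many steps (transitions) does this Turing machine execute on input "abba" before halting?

Execution trace:
Initial: [p0]abba
Step 1: δ(p0, a) = (p0, □, L) → [p0]□□bba
Step 2: δ(p0, □) = (pR, □, L) → [pR]□□□bba

The machine reaches the reject state pR and halts.

The machine executed 2 steps before halting.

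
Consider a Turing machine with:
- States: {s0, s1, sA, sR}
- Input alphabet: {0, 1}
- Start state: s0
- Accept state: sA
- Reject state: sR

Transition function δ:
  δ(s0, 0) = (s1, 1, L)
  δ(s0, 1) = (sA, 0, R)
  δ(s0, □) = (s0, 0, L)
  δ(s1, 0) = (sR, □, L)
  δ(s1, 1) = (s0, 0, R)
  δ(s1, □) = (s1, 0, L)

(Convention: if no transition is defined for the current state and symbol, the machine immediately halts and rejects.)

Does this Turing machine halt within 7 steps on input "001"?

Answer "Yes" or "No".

Execution trace:
Initial: [s0]001
Step 1: δ(s0, 0) = (s1, 1, L) → [s1]□101
Step 2: δ(s1, □) = (s1, 0, L) → [s1]□0101
Step 3: δ(s1, □) = (s1, 0, L) → [s1]□00101
Step 4: δ(s1, □) = (s1, 0, L) → [s1]□000101
Step 5: δ(s1, □) = (s1, 0, L) → [s1]□0000101
Step 6: δ(s1, □) = (s1, 0, L) → [s1]□00000101
Step 7: δ(s1, □) = (s1, 0, L) → [s1]□000000101

The machine has not reached a halting state after 7 steps.
The machine did not halt within the 7-step bound.

Answer: No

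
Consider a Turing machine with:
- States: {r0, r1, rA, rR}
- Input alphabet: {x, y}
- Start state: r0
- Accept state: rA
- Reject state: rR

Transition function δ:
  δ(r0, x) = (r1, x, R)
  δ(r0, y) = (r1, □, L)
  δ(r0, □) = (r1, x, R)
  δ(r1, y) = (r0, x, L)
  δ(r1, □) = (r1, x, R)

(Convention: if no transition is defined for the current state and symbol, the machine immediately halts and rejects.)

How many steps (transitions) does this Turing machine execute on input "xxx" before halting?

Execution trace:
Initial: [r0]xxx
Step 1: δ(r0, x) = (r1, x, R) → x[r1]xx

No transition is defined for δ(r1, x). By convention the machine halts and rejects.

The machine executed 1 step before halting.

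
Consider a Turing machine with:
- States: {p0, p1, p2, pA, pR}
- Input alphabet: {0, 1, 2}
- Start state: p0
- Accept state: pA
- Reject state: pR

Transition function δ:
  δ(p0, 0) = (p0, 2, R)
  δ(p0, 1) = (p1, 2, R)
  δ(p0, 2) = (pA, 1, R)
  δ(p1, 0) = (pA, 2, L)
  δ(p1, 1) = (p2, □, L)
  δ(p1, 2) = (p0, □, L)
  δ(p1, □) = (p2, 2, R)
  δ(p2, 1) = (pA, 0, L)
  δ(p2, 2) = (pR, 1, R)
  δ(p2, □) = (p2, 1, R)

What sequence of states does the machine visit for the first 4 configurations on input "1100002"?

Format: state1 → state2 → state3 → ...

Execution trace:
Initial: [p0]1100002
Step 1: δ(p0, 1) = (p1, 2, R) → 2[p1]100002
Step 2: δ(p1, 1) = (p2, □, L) → [p2]2□00002
Step 3: δ(p2, 2) = (pR, 1, R) → 1[pR]□00002

The machine reaches the reject state pR and halts.

State sequence: p0 → p1 → p2 → pR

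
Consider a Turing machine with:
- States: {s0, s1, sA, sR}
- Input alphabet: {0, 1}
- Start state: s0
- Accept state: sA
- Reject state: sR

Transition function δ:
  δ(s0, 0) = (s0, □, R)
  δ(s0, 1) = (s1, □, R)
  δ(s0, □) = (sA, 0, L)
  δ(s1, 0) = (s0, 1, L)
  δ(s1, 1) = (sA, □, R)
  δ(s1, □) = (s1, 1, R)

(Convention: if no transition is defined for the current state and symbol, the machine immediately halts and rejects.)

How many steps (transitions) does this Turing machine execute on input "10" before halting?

Execution trace:
Initial: [s0]10
Step 1: δ(s0, 1) = (s1, □, R) → □[s1]0
Step 2: δ(s1, 0) = (s0, 1, L) → [s0]□1
Step 3: δ(s0, □) = (sA, 0, L) → [sA]□01

The machine reaches the accept state sA and halts.

The machine executed 3 steps before halting.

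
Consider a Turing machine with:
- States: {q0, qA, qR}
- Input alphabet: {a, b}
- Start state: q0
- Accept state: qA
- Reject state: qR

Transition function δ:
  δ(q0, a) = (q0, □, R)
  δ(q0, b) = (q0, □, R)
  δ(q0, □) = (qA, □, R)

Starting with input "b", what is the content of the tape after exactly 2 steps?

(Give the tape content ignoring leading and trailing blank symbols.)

Execution trace:
Initial: [q0]b
Step 1: δ(q0, b) = (q0, □, R) → □[q0]□
Step 2: δ(q0, □) = (qA, □, R) → □□[qA]□

The machine reaches the accept state qA and halts.

After 2 steps, the tape (ignoring leading/trailing blanks) is: □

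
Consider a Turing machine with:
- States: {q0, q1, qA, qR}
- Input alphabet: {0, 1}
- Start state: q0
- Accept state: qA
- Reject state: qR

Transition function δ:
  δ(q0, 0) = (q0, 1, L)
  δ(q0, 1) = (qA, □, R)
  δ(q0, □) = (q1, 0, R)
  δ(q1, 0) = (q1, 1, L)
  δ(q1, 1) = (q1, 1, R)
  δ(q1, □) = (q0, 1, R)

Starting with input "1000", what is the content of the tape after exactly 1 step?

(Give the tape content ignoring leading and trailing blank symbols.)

Execution trace:
Initial: [q0]1000
Step 1: δ(q0, 1) = (qA, □, R) → □[qA]000

The machine reaches the accept state qA and halts.

After 1 step, the tape (ignoring leading/trailing blanks) is: 000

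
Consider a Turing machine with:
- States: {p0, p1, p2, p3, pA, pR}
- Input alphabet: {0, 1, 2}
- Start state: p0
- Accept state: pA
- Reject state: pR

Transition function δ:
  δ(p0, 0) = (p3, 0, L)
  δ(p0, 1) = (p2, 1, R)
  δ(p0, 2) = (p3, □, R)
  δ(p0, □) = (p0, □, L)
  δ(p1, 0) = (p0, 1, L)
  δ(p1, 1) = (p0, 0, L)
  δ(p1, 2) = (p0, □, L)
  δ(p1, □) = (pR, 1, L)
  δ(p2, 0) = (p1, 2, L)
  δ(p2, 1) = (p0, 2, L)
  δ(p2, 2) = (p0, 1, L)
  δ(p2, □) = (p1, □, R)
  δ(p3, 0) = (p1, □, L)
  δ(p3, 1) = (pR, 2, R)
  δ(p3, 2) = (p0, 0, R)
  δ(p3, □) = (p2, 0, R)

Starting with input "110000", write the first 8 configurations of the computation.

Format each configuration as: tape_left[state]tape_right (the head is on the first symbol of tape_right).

Transitions applied:
Step 1: δ(p0, 1) = (p2, 1, R)
Step 2: δ(p2, 1) = (p0, 2, L)
Step 3: δ(p0, 1) = (p2, 1, R)
Step 4: δ(p2, 2) = (p0, 1, L)
Step 5: δ(p0, 1) = (p2, 1, R)
Step 6: δ(p2, 1) = (p0, 2, L)
Step 7: δ(p0, 1) = (p2, 1, R)

The first 8 configurations are:
[p0]110000 ⊢ 1[p2]10000 ⊢ [p0]120000 ⊢ 1[p2]20000 ⊢ [p0]110000 ⊢ 1[p2]10000 ⊢ [p0]120000 ⊢ 1[p2]20000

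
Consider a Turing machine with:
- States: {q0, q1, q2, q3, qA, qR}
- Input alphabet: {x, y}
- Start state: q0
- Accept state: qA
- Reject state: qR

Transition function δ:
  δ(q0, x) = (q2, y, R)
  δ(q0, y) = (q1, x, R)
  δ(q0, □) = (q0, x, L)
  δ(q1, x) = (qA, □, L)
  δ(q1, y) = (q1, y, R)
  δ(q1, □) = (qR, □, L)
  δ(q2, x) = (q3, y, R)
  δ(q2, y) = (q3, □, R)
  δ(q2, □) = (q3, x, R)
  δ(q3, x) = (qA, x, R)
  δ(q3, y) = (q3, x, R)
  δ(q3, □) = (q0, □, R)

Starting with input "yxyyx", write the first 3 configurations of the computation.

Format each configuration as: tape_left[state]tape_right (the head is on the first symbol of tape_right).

Transitions applied:
Step 1: δ(q0, y) = (q1, x, R)
Step 2: δ(q1, x) = (qA, □, L)

The first 3 configurations are:
[q0]yxyyx ⊢ x[q1]xyyx ⊢ [qA]x□yyx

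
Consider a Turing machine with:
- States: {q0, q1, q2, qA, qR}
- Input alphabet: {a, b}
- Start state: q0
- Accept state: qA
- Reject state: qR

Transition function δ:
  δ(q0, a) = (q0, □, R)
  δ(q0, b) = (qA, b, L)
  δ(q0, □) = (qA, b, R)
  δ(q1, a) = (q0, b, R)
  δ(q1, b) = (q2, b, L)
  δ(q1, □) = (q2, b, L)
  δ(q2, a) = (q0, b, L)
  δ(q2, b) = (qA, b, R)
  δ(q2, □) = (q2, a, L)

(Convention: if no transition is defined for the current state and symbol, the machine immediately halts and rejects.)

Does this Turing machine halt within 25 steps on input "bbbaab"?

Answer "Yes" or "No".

Execution trace:
Initial: [q0]bbbaab
Step 1: δ(q0, b) = (qA, b, L) → [qA]□bbbaab

The machine reaches the accept state qA and halts.
The machine halted after 1 step (within the 25-step bound).

Answer: Yes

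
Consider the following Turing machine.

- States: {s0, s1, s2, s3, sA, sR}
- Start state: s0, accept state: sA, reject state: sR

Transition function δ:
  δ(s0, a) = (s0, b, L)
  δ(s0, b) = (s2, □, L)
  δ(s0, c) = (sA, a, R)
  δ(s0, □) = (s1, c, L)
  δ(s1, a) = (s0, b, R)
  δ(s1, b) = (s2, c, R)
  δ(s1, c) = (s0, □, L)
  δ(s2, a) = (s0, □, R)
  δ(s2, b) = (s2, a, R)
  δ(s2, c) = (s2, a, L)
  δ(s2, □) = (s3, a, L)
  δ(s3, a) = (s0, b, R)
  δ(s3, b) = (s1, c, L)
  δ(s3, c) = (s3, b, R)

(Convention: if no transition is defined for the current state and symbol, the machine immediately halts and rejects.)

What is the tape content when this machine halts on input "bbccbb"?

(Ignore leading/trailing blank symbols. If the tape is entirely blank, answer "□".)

Execution trace:
Initial: [s0]bbccbb
Step 1: δ(s0, b) = (s2, □, L) → [s2]□□bccbb
Step 2: δ(s2, □) = (s3, a, L) → [s3]□a□bccbb

No transition is defined for δ(s3, □). By convention the machine halts and rejects.

Final tape (ignoring leading/trailing blanks): a□bccbb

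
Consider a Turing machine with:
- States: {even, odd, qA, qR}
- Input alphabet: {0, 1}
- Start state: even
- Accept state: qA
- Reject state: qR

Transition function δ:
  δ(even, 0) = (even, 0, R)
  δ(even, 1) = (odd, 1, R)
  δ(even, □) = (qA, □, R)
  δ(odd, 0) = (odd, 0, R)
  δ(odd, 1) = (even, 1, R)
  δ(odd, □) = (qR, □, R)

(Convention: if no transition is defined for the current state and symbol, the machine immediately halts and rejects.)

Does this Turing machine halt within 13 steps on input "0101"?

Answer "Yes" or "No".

Execution trace:
Initial: [even]0101
Step 1: δ(even, 0) = (even, 0, R) → 0[even]101
Step 2: δ(even, 1) = (odd, 1, R) → 01[odd]01
Step 3: δ(odd, 0) = (odd, 0, R) → 010[odd]1
Step 4: δ(odd, 1) = (even, 1, R) → 0101[even]□
Step 5: δ(even, □) = (qA, □, R) → 0101□[qA]□

The machine reaches the accept state qA and halts.
The machine halted after 5 steps (within the 13-step bound).

Answer: Yes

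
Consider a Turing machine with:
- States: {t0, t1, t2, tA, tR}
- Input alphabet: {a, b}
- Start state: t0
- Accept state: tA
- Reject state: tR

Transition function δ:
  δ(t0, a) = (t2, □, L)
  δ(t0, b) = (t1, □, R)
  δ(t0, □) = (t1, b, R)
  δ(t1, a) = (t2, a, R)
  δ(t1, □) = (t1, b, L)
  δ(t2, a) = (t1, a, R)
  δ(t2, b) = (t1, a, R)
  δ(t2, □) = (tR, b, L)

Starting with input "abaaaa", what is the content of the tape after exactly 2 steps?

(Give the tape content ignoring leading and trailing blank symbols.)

Execution trace:
Initial: [t0]abaaaa
Step 1: δ(t0, a) = (t2, □, L) → [t2]□□baaaa
Step 2: δ(t2, □) = (tR, b, L) → [tR]□b□baaaa

The machine reaches the reject state tR and halts.

After 2 steps, the tape (ignoring leading/trailing blanks) is: b□baaaa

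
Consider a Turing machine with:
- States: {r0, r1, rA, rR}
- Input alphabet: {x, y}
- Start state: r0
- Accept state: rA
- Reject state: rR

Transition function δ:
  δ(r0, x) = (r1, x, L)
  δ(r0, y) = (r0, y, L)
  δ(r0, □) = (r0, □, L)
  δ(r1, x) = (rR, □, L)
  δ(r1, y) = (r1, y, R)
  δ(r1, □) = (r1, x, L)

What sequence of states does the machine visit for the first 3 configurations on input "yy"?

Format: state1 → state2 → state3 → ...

Execution trace:
Initial: [r0]yy
Step 1: δ(r0, y) = (r0, y, L) → [r0]□yy
Step 2: δ(r0, □) = (r0, □, L) → [r0]□□yy

State sequence: r0 → r0 → r0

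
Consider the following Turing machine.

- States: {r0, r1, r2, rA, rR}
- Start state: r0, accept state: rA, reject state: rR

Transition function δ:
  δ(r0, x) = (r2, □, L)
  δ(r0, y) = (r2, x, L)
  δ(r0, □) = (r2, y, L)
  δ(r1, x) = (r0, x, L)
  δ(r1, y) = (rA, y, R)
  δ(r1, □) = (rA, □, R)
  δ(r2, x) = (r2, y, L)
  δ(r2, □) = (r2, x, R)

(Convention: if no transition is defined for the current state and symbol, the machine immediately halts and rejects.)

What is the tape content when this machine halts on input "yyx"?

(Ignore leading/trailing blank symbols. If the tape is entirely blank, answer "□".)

Execution trace:
Initial: [r0]yyx
Step 1: δ(r0, y) = (r2, x, L) → [r2]□xyx
Step 2: δ(r2, □) = (r2, x, R) → x[r2]xyx
Step 3: δ(r2, x) = (r2, y, L) → [r2]xyyx
Step 4: δ(r2, x) = (r2, y, L) → [r2]□yyyx
Step 5: δ(r2, □) = (r2, x, R) → x[r2]yyyx

No transition is defined for δ(r2, y). By convention the machine halts and rejects.

Final tape (ignoring leading/trailing blanks): xyyyx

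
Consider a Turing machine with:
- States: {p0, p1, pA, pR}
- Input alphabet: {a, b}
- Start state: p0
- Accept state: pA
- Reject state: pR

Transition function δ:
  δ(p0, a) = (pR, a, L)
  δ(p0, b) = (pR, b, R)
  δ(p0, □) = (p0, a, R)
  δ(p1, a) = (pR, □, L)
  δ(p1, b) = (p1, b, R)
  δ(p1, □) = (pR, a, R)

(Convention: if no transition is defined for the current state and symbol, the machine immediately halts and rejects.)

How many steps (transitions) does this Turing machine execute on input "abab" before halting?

Execution trace:
Initial: [p0]abab
Step 1: δ(p0, a) = (pR, a, L) → [pR]□abab

The machine reaches the reject state pR and halts.

The machine executed 1 step before halting.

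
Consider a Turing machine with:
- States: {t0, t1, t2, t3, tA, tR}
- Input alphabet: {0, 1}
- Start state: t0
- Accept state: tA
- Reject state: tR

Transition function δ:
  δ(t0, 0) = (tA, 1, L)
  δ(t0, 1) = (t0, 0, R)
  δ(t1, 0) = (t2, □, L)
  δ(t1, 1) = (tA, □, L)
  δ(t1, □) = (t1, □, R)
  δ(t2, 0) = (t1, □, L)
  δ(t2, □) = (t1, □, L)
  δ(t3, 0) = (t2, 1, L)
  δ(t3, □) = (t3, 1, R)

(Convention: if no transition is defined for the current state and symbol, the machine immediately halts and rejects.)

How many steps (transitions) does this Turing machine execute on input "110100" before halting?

Execution trace:
Initial: [t0]110100
Step 1: δ(t0, 1) = (t0, 0, R) → 0[t0]10100
Step 2: δ(t0, 1) = (t0, 0, R) → 00[t0]0100
Step 3: δ(t0, 0) = (tA, 1, L) → 0[tA]01100

The machine reaches the accept state tA and halts.

The machine executed 3 steps before halting.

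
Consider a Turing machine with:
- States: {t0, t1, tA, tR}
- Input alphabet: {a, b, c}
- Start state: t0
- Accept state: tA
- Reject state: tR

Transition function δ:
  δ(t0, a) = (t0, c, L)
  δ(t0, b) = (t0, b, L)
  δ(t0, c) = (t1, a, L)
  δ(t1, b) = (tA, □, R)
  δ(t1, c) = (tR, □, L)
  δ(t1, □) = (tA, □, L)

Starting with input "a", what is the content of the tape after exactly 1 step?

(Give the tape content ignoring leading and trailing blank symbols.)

Execution trace:
Initial: [t0]a
Step 1: δ(t0, a) = (t0, c, L) → [t0]□c

No transition is defined for δ(t0, □). By convention the machine halts and rejects.

After 1 step, the tape (ignoring leading/trailing blanks) is: c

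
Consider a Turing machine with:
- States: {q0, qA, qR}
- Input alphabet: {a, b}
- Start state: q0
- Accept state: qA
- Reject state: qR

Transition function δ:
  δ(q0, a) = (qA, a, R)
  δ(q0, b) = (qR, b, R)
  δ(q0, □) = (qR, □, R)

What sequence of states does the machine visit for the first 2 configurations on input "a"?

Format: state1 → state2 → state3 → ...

Execution trace:
Initial: [q0]a
Step 1: δ(q0, a) = (qA, a, R) → a[qA]□

The machine reaches the accept state qA and halts.

State sequence: q0 → qA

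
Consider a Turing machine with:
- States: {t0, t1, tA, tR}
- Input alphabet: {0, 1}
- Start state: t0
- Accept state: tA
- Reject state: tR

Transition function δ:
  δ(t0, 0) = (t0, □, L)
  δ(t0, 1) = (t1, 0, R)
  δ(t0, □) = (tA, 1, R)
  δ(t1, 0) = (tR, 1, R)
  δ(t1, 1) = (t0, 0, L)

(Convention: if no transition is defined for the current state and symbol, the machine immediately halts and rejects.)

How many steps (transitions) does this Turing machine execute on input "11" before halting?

Execution trace:
Initial: [t0]11
Step 1: δ(t0, 1) = (t1, 0, R) → 0[t1]1
Step 2: δ(t1, 1) = (t0, 0, L) → [t0]00
Step 3: δ(t0, 0) = (t0, □, L) → [t0]□□0
Step 4: δ(t0, □) = (tA, 1, R) → 1[tA]□0

The machine reaches the accept state tA and halts.

The machine executed 4 steps before halting.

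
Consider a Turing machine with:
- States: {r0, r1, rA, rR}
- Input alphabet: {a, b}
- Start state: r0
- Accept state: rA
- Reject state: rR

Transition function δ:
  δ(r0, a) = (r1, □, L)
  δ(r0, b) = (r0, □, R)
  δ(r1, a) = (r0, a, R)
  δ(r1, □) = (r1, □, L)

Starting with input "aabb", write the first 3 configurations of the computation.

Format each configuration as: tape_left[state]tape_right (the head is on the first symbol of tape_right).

Transitions applied:
Step 1: δ(r0, a) = (r1, □, L)
Step 2: δ(r1, □) = (r1, □, L)

The first 3 configurations are:
[r0]aabb ⊢ [r1]□□abb ⊢ [r1]□□□abb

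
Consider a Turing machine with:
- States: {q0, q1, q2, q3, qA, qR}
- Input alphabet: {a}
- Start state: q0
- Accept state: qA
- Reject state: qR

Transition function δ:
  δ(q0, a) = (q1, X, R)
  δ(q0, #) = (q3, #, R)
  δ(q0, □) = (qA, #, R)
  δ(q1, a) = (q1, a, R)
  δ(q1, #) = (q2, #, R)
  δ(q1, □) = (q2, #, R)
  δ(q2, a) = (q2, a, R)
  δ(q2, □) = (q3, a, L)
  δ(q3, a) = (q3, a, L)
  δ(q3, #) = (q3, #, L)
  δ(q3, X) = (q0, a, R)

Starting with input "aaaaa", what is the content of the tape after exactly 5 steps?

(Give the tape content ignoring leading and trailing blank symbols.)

Execution trace:
Initial: [q0]aaaaa
Step 1: δ(q0, a) = (q1, X, R) → X[q1]aaaa
Step 2: δ(q1, a) = (q1, a, R) → Xa[q1]aaa
Step 3: δ(q1, a) = (q1, a, R) → Xaa[q1]aa
Step 4: δ(q1, a) = (q1, a, R) → Xaaa[q1]a
Step 5: δ(q1, a) = (q1, a, R) → Xaaaa[q1]□

After 5 steps, the tape (ignoring leading/trailing blanks) is: Xaaaa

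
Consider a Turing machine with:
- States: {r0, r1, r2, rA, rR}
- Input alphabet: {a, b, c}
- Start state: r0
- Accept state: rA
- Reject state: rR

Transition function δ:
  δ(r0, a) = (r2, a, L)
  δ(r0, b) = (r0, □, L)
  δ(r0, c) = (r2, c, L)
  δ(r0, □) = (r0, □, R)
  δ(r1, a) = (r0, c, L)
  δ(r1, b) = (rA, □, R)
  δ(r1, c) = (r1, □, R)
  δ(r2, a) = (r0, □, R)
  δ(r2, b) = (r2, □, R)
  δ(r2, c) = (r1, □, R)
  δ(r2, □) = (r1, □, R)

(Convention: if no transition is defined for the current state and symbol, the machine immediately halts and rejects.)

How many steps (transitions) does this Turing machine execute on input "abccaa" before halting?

Execution trace:
Initial: [r0]abccaa
Step 1: δ(r0, a) = (r2, a, L) → [r2]□abccaa
Step 2: δ(r2, □) = (r1, □, R) → □[r1]abccaa
Step 3: δ(r1, a) = (r0, c, L) → [r0]□cbccaa
Step 4: δ(r0, □) = (r0, □, R) → □[r0]cbccaa
Step 5: δ(r0, c) = (r2, c, L) → [r2]□cbccaa
Step 6: δ(r2, □) = (r1, □, R) → □[r1]cbccaa
Step 7: δ(r1, c) = (r1, □, R) → □□[r1]bccaa
Step 8: δ(r1, b) = (rA, □, R) → □□□[rA]ccaa

The machine reaches the accept state rA and halts.

The machine executed 8 steps before halting.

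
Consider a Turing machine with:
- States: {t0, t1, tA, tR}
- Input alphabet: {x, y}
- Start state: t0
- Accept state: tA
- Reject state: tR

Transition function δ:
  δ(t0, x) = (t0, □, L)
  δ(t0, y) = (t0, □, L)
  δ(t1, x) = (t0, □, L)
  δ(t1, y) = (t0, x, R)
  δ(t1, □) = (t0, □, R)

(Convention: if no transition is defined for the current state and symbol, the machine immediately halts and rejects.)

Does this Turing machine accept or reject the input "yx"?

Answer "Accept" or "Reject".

Execution trace:
Initial: [t0]yx
Step 1: δ(t0, y) = (t0, □, L) → [t0]□□x

No transition is defined for δ(t0, □). By convention the machine halts and rejects.

Answer: Reject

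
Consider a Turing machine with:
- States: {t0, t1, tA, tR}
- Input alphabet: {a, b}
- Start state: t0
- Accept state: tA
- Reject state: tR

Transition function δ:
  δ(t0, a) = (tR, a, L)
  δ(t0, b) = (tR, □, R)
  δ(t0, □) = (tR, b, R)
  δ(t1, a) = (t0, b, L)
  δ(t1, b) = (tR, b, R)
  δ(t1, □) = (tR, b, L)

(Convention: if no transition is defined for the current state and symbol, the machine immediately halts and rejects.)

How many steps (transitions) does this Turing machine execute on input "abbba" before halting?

Execution trace:
Initial: [t0]abbba
Step 1: δ(t0, a) = (tR, a, L) → [tR]□abbba

The machine reaches the reject state tR and halts.

The machine executed 1 step before halting.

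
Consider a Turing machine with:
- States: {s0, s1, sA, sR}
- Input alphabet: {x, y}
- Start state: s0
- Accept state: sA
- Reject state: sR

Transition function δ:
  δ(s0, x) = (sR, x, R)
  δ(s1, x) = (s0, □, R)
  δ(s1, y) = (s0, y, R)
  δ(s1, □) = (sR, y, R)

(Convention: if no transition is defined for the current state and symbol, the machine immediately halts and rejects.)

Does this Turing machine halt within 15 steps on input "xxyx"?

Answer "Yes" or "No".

Execution trace:
Initial: [s0]xxyx
Step 1: δ(s0, x) = (sR, x, R) → x[sR]xyx

The machine reaches the reject state sR and halts.
The machine halted after 1 step (within the 15-step bound).

Answer: Yes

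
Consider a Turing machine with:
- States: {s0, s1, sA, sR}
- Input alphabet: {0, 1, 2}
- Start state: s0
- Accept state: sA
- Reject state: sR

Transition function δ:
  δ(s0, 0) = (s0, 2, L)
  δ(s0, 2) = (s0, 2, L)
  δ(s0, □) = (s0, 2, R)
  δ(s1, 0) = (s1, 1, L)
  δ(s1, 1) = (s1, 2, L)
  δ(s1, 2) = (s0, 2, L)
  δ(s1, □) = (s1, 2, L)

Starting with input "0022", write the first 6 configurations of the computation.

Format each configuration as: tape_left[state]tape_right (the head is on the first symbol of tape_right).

Transitions applied:
Step 1: δ(s0, 0) = (s0, 2, L)
Step 2: δ(s0, □) = (s0, 2, R)
Step 3: δ(s0, 2) = (s0, 2, L)
Step 4: δ(s0, 2) = (s0, 2, L)
Step 5: δ(s0, □) = (s0, 2, R)

The first 6 configurations are:
[s0]0022 ⊢ [s0]□2022 ⊢ 2[s0]2022 ⊢ [s0]22022 ⊢ [s0]□22022 ⊢ 2[s0]22022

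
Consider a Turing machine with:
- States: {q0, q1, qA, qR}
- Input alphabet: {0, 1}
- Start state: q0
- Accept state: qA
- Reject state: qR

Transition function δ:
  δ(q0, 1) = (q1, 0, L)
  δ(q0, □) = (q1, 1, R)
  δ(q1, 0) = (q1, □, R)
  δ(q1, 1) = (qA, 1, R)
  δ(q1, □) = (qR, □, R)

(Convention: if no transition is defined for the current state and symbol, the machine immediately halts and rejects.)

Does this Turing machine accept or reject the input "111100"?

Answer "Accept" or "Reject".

Execution trace:
Initial: [q0]111100
Step 1: δ(q0, 1) = (q1, 0, L) → [q1]□011100
Step 2: δ(q1, □) = (qR, □, R) → □[qR]011100

The machine reaches the reject state qR and halts.

Answer: Reject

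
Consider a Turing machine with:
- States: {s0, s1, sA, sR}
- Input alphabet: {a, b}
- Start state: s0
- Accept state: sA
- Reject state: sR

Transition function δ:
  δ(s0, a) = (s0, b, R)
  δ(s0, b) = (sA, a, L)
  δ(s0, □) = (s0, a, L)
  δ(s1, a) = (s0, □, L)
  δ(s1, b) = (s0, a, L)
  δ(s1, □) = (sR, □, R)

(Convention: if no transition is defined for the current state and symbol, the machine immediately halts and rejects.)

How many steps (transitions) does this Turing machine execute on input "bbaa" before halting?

Execution trace:
Initial: [s0]bbaa
Step 1: δ(s0, b) = (sA, a, L) → [sA]□abaa

The machine reaches the accept state sA and halts.

The machine executed 1 step before halting.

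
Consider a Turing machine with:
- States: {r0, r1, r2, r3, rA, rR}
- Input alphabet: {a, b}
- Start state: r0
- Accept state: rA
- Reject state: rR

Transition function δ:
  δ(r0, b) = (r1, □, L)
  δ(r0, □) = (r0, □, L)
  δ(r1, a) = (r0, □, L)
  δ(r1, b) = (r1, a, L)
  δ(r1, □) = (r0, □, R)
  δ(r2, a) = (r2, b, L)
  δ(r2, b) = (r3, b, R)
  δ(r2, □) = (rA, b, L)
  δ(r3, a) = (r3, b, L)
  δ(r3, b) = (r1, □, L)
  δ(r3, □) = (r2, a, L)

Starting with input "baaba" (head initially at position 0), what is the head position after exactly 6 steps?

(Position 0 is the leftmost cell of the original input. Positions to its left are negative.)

Execution trace (head position shown):
Step 0: [r0]baaba  (head at position 0)
Step 1: move left → [r1]□□aaba  (head at position -1)
Step 2: move right → □[r0]□aaba  (head at position 0)
Step 3: move left → [r0]□□aaba  (head at position -1)
Step 4: move left → [r0]□□□aaba  (head at position -2)
Step 5: move left → [r0]□□□□aaba  (head at position -3)
Step 6: move left → [r0]□□□□□aaba  (head at position -4)

After 6 steps, the head is at position -4.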